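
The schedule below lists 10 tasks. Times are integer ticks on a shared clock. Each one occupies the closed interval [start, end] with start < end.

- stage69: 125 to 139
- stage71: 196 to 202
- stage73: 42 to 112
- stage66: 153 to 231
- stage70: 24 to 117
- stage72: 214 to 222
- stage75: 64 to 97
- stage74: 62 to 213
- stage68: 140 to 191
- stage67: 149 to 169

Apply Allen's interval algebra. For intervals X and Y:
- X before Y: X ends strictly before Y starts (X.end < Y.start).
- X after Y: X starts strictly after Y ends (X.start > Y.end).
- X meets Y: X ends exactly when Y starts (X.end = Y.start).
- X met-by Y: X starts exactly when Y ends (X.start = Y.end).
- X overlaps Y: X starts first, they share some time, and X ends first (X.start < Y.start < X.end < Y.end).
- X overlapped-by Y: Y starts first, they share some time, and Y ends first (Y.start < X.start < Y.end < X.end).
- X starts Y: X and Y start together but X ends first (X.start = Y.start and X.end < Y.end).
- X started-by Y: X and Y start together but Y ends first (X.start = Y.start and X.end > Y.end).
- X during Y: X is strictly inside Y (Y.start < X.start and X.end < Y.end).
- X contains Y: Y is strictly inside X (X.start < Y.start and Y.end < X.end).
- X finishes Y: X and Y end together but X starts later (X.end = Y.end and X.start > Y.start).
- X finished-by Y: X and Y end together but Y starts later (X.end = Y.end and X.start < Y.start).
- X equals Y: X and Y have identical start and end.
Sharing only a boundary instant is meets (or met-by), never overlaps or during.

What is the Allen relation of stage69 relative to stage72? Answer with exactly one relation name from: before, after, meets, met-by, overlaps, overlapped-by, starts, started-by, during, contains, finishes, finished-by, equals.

stage69 = [125, 139]; stage72 = [214, 222].
Compare endpoints: stage69.start < stage72.start, stage69.start < stage72.end, stage69.end < stage72.start, stage69.end < stage72.end.
That pattern is 'before'.

before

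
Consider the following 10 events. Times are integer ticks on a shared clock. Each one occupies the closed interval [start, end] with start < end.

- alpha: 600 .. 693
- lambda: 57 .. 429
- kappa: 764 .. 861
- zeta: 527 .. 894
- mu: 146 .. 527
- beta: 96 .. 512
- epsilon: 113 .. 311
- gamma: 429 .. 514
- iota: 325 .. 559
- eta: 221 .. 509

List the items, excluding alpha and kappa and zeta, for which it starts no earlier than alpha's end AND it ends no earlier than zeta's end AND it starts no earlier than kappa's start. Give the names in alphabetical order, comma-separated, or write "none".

none

Conditions: its start is no earlier than alpha's end (X.start >= 693) AND its end is no earlier than zeta's end (X.end >= 894) AND its start is no earlier than kappa's start (X.start >= 764).
beta: start 96 >= 693? ✗; end 512 >= 894? ✗; start 96 >= 764? ✗ → no.
epsilon: start 113 >= 693? ✗; end 311 >= 894? ✗; start 113 >= 764? ✗ → no.
eta: start 221 >= 693? ✗; end 509 >= 894? ✗; start 221 >= 764? ✗ → no.
gamma: start 429 >= 693? ✗; end 514 >= 894? ✗; start 429 >= 764? ✗ → no.
iota: start 325 >= 693? ✗; end 559 >= 894? ✗; start 325 >= 764? ✗ → no.
lambda: start 57 >= 693? ✗; end 429 >= 894? ✗; start 57 >= 764? ✗ → no.
mu: start 146 >= 693? ✗; end 527 >= 894? ✗; start 146 >= 764? ✗ → no.
Result: none.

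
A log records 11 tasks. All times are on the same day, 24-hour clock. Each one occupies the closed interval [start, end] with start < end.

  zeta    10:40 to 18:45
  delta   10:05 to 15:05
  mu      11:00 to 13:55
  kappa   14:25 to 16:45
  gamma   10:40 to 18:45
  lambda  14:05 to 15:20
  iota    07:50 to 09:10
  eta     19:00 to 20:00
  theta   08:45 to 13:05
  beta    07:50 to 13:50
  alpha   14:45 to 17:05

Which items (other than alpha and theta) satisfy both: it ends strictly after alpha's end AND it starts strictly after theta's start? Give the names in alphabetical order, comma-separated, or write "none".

Conditions: its end is strictly after alpha's end (X.end > 17:05) AND its start is strictly after theta's start (X.start > 08:45).
beta: end 13:50 > 17:05? ✗; start 07:50 > 08:45? ✗ → no.
delta: end 15:05 > 17:05? ✗; start 10:05 > 08:45? ✓ → no.
eta: end 20:00 > 17:05? ✓; start 19:00 > 08:45? ✓ → yes.
gamma: end 18:45 > 17:05? ✓; start 10:40 > 08:45? ✓ → yes.
iota: end 09:10 > 17:05? ✗; start 07:50 > 08:45? ✗ → no.
kappa: end 16:45 > 17:05? ✗; start 14:25 > 08:45? ✓ → no.
lambda: end 15:20 > 17:05? ✗; start 14:05 > 08:45? ✓ → no.
mu: end 13:55 > 17:05? ✗; start 11:00 > 08:45? ✓ → no.
zeta: end 18:45 > 17:05? ✓; start 10:40 > 08:45? ✓ → yes.
Result: eta, gamma, zeta.

eta, gamma, zeta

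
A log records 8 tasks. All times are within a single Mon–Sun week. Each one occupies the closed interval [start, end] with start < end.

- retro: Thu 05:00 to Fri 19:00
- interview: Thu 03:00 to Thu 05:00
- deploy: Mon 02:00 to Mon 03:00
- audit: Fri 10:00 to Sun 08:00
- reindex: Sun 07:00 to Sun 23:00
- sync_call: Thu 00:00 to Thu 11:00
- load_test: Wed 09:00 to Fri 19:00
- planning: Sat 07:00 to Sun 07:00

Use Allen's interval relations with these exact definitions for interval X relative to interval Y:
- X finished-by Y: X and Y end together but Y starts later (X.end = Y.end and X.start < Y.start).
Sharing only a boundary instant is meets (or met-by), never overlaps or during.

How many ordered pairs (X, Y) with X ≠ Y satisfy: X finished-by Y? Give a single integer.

Checking all 56 ordered pairs for relation 'finished-by'; matching pairs in alphabetical order:
(load_test, retro): load_test finished-by retro ✓
Count: 1.

1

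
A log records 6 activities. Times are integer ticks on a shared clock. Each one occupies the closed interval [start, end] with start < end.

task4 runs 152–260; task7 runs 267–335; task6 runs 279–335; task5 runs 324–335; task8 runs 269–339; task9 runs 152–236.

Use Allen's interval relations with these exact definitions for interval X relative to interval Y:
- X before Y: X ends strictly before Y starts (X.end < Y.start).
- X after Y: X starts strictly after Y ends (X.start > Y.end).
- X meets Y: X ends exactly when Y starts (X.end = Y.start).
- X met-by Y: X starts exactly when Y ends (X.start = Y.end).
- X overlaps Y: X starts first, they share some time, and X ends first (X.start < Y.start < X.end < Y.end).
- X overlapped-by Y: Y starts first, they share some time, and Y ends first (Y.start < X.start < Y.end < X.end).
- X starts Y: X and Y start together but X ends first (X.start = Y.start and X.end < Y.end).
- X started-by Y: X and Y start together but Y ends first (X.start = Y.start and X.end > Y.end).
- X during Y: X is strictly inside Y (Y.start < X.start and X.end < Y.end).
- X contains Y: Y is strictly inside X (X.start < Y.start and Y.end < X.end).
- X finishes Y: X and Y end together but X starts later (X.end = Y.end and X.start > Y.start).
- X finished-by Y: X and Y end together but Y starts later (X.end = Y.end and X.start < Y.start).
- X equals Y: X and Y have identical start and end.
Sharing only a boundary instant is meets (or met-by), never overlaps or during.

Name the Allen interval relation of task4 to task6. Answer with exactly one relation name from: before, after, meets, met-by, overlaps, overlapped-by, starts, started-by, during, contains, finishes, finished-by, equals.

task4 = [152, 260]; task6 = [279, 335].
Compare endpoints: task4.start < task6.start, task4.start < task6.end, task4.end < task6.start, task4.end < task6.end.
That pattern is 'before'.

before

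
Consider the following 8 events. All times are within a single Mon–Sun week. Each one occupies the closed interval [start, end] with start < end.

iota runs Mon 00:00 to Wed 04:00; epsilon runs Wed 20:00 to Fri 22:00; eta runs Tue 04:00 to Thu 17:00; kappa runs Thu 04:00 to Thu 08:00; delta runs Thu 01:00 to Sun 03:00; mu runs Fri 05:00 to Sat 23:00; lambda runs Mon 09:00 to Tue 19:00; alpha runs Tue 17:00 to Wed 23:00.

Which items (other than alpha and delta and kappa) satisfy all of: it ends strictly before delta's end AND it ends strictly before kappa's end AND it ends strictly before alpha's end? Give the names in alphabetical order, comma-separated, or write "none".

Conditions: its end is strictly before delta's end (X.end < Sun 03:00) AND its end is strictly before kappa's end (X.end < Thu 08:00) AND its end is strictly before alpha's end (X.end < Wed 23:00).
epsilon: end Fri 22:00 < Sun 03:00? ✓; end Fri 22:00 < Thu 08:00? ✗; end Fri 22:00 < Wed 23:00? ✗ → no.
eta: end Thu 17:00 < Sun 03:00? ✓; end Thu 17:00 < Thu 08:00? ✗; end Thu 17:00 < Wed 23:00? ✗ → no.
iota: end Wed 04:00 < Sun 03:00? ✓; end Wed 04:00 < Thu 08:00? ✓; end Wed 04:00 < Wed 23:00? ✓ → yes.
lambda: end Tue 19:00 < Sun 03:00? ✓; end Tue 19:00 < Thu 08:00? ✓; end Tue 19:00 < Wed 23:00? ✓ → yes.
mu: end Sat 23:00 < Sun 03:00? ✓; end Sat 23:00 < Thu 08:00? ✗; end Sat 23:00 < Wed 23:00? ✗ → no.
Result: iota, lambda.

iota, lambda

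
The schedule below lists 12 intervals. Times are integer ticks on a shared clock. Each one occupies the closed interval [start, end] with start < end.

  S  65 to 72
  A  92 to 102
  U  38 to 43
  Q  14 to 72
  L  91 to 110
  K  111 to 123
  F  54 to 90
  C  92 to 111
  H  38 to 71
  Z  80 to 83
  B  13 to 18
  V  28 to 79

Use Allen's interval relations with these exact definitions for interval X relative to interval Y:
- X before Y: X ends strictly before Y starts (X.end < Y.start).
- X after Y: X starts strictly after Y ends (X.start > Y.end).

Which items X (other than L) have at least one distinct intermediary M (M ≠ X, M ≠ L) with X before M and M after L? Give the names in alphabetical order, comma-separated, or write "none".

Target L = [91, 110].
Intermediaries M with M after L: K.
Via K — items with X before K: A, B, F, H, Q, S, U, V, Z.
Union: A, B, F, H, Q, S, U, V, Z.

A, B, F, H, Q, S, U, V, Z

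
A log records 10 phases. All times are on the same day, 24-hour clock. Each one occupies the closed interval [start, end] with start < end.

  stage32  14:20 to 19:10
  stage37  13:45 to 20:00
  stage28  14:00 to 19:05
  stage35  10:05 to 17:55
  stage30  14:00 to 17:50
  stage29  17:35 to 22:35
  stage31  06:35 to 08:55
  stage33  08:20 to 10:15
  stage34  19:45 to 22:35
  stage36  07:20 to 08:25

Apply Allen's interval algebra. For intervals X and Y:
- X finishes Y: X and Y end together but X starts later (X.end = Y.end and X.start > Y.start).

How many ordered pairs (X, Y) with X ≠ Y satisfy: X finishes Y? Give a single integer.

1

Checking all 90 ordered pairs for relation 'finishes'; matching pairs in alphabetical order:
(stage34, stage29): stage34 finishes stage29 ✓
Count: 1.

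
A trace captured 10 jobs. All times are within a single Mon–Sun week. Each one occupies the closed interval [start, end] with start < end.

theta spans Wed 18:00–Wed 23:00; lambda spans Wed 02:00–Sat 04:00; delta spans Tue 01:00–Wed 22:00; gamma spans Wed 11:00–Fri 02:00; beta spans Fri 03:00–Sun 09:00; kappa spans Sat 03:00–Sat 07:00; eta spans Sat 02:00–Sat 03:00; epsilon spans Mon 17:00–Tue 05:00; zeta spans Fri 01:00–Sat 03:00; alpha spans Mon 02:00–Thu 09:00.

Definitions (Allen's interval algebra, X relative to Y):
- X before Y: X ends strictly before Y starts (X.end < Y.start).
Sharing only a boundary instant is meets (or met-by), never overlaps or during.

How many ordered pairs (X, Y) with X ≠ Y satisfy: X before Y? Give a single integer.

Checking all 90 ordered pairs for relation 'before'; matching pairs in alphabetical order:
(alpha, beta): alpha before beta ✓
(alpha, eta): alpha before eta ✓
(alpha, kappa): alpha before kappa ✓
(alpha, zeta): alpha before zeta ✓
(delta, beta): delta before beta ✓
(delta, eta): delta before eta ✓
(delta, kappa): delta before kappa ✓
(delta, zeta): delta before zeta ✓
(epsilon, beta): epsilon before beta ✓
(epsilon, eta): epsilon before eta ✓
(epsilon, gamma): epsilon before gamma ✓
(epsilon, kappa): epsilon before kappa ✓
(epsilon, lambda): epsilon before lambda ✓
(epsilon, theta): epsilon before theta ✓
(epsilon, zeta): epsilon before zeta ✓
(gamma, beta): gamma before beta ✓
(gamma, eta): gamma before eta ✓
(gamma, kappa): gamma before kappa ✓
(theta, beta): theta before beta ✓
(theta, eta): theta before eta ✓
(theta, kappa): theta before kappa ✓
(theta, zeta): theta before zeta ✓
Count: 22.

22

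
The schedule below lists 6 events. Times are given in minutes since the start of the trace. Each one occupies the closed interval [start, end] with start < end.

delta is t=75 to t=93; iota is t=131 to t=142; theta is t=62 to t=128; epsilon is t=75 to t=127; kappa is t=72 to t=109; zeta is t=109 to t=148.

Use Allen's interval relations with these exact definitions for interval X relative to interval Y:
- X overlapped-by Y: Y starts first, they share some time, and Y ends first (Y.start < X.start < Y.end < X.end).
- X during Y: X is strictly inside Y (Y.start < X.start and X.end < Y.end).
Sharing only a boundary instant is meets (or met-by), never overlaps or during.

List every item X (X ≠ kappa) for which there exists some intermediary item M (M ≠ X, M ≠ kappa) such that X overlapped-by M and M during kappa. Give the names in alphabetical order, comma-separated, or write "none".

none

Target kappa = [t=72, t=109].
Intermediaries M with M during kappa: delta.
Via delta — items with X overlapped-by delta: none.
Union: none.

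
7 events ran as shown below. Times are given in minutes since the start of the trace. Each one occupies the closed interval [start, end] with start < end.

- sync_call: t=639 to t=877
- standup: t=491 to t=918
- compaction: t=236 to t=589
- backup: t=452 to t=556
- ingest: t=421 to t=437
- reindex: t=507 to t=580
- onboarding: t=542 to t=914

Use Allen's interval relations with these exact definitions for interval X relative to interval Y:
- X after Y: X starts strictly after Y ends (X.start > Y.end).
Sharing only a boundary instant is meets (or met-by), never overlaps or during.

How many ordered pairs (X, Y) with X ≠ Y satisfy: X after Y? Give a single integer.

8

Checking all 42 ordered pairs for relation 'after'; matching pairs in alphabetical order:
(backup, ingest): backup after ingest ✓
(onboarding, ingest): onboarding after ingest ✓
(reindex, ingest): reindex after ingest ✓
(standup, ingest): standup after ingest ✓
(sync_call, backup): sync_call after backup ✓
(sync_call, compaction): sync_call after compaction ✓
(sync_call, ingest): sync_call after ingest ✓
(sync_call, reindex): sync_call after reindex ✓
Count: 8.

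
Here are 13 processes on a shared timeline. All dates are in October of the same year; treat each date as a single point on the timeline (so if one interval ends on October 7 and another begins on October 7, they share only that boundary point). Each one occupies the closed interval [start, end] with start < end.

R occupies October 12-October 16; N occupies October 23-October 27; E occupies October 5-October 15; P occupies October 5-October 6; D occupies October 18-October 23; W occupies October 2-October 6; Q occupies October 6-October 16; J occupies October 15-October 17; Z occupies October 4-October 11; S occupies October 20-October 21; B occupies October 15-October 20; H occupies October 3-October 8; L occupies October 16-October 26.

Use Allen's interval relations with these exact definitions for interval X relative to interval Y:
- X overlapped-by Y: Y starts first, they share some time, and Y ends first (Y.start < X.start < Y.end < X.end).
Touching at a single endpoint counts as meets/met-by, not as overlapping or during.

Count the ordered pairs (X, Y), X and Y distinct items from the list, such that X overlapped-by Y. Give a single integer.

18

Checking all 156 ordered pairs for relation 'overlapped-by'; matching pairs in alphabetical order:
(B, Q): B overlapped-by Q ✓
(B, R): B overlapped-by R ✓
(D, B): D overlapped-by B ✓
(E, H): E overlapped-by H ✓
(E, W): E overlapped-by W ✓
(E, Z): E overlapped-by Z ✓
(H, W): H overlapped-by W ✓
(J, Q): J overlapped-by Q ✓
(J, R): J overlapped-by R ✓
(L, B): L overlapped-by B ✓
(L, J): L overlapped-by J ✓
(N, L): N overlapped-by L ✓
(Q, E): Q overlapped-by E ✓
(Q, H): Q overlapped-by H ✓
(Q, Z): Q overlapped-by Z ✓
(R, E): R overlapped-by E ✓
(Z, H): Z overlapped-by H ✓
(Z, W): Z overlapped-by W ✓
Count: 18.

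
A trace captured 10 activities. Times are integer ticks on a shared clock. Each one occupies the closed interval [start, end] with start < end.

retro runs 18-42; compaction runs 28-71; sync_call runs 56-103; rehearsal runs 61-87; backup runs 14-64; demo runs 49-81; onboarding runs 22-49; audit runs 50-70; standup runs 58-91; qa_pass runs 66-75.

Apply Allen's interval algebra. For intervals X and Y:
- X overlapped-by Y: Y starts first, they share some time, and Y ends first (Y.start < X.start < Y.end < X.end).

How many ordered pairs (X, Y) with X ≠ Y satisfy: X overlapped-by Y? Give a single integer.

Checking all 90 ordered pairs for relation 'overlapped-by'; matching pairs in alphabetical order:
(audit, backup): audit overlapped-by backup ✓
(compaction, backup): compaction overlapped-by backup ✓
(compaction, onboarding): compaction overlapped-by onboarding ✓
(compaction, retro): compaction overlapped-by retro ✓
(demo, backup): demo overlapped-by backup ✓
(demo, compaction): demo overlapped-by compaction ✓
(onboarding, retro): onboarding overlapped-by retro ✓
(qa_pass, audit): qa_pass overlapped-by audit ✓
(qa_pass, compaction): qa_pass overlapped-by compaction ✓
(rehearsal, audit): rehearsal overlapped-by audit ✓
(rehearsal, backup): rehearsal overlapped-by backup ✓
(rehearsal, compaction): rehearsal overlapped-by compaction ✓
(rehearsal, demo): rehearsal overlapped-by demo ✓
(standup, audit): standup overlapped-by audit ✓
(standup, backup): standup overlapped-by backup ✓
(standup, compaction): standup overlapped-by compaction ✓
(standup, demo): standup overlapped-by demo ✓
(sync_call, audit): sync_call overlapped-by audit ✓
(sync_call, backup): sync_call overlapped-by backup ✓
(sync_call, compaction): sync_call overlapped-by compaction ✓
(sync_call, demo): sync_call overlapped-by demo ✓
Count: 21.

21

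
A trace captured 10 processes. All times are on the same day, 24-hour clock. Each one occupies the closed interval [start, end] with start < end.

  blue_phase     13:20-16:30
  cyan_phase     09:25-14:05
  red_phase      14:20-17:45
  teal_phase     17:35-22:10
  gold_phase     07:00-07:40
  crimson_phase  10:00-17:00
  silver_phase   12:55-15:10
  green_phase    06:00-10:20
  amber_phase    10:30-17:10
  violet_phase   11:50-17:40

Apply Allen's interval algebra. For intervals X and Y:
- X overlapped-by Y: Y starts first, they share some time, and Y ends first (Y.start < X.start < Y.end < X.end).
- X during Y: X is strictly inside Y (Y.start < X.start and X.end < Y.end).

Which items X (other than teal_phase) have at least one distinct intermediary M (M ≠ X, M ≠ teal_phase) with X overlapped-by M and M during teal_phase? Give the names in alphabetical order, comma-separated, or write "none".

Target teal_phase = [17:35, 22:10].
Intermediaries M with M during teal_phase: none.
Union: none.

none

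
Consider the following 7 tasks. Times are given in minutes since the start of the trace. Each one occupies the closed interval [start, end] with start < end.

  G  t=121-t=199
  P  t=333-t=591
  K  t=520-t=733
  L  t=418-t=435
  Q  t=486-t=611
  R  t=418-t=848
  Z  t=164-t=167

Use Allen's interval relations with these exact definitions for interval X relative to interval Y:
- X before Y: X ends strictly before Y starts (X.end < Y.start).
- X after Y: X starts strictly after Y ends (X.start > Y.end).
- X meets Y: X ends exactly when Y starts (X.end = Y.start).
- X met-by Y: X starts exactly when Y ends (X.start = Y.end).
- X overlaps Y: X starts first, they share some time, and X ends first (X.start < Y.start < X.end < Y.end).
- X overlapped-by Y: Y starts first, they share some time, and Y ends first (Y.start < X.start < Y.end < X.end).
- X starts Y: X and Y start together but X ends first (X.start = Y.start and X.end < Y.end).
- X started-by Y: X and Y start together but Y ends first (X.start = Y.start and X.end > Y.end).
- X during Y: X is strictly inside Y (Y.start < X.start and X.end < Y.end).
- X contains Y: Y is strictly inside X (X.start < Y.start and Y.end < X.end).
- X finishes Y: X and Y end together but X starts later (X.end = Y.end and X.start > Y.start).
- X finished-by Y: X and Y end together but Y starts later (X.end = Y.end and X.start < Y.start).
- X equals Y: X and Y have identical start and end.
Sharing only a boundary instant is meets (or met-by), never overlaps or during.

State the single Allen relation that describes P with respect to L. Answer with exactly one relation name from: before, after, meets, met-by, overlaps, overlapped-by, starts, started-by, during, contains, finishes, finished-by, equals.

P = [t=333, t=591]; L = [t=418, t=435].
Compare endpoints: P.start < L.start, P.start < L.end, P.end > L.start, P.end > L.end.
That pattern is 'contains'.

contains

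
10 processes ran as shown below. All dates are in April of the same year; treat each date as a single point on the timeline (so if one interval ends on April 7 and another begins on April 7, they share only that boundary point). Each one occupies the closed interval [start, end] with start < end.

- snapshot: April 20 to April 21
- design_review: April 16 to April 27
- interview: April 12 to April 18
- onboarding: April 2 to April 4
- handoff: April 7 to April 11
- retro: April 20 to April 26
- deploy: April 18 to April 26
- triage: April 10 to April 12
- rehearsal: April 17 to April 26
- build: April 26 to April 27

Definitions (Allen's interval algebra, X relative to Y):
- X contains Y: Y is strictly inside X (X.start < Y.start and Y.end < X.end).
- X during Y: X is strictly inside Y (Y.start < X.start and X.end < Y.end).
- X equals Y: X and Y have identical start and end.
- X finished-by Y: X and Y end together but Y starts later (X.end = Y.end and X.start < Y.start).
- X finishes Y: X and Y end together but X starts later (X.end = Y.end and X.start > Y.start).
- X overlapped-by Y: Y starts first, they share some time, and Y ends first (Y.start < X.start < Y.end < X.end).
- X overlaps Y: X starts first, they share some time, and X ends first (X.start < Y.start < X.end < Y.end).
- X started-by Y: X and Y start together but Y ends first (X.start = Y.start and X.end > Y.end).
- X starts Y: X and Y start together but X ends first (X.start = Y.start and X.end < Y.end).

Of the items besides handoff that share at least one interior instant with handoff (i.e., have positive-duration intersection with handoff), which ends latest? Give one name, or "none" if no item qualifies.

Target handoff = [April 7, April 11].
build [April 26, April 27] → after → excluded.
deploy [April 18, April 26] → after → excluded.
design_review [April 16, April 27] → after → excluded.
interview [April 12, April 18] → after → excluded.
onboarding [April 2, April 4] → before → excluded.
rehearsal [April 17, April 26] → after → excluded.
retro [April 20, April 26] → after → excluded.
snapshot [April 20, April 21] → after → excluded.
triage [April 10, April 12] → overlapped-by → candidate.
Among candidates, latest end is April 12 → triage.

triage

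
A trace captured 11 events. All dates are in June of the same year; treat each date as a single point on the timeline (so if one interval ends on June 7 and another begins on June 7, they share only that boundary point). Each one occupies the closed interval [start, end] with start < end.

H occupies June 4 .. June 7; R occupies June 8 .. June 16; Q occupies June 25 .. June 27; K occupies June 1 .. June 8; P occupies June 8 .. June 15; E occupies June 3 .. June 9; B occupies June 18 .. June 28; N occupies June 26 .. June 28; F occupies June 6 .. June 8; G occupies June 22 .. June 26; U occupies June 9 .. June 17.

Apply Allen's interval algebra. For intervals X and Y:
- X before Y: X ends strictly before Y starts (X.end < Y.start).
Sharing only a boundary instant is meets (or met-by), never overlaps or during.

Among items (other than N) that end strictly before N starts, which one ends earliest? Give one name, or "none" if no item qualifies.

Target N = [June 26, June 28].
B [June 18, June 28] → finished-by → excluded.
E [June 3, June 9] → before → candidate.
F [June 6, June 8] → before → candidate.
G [June 22, June 26] → meets → excluded.
H [June 4, June 7] → before → candidate.
K [June 1, June 8] → before → candidate.
P [June 8, June 15] → before → candidate.
Q [June 25, June 27] → overlaps → excluded.
R [June 8, June 16] → before → candidate.
U [June 9, June 17] → before → candidate.
Among candidates, earliest end is June 7 → H.

H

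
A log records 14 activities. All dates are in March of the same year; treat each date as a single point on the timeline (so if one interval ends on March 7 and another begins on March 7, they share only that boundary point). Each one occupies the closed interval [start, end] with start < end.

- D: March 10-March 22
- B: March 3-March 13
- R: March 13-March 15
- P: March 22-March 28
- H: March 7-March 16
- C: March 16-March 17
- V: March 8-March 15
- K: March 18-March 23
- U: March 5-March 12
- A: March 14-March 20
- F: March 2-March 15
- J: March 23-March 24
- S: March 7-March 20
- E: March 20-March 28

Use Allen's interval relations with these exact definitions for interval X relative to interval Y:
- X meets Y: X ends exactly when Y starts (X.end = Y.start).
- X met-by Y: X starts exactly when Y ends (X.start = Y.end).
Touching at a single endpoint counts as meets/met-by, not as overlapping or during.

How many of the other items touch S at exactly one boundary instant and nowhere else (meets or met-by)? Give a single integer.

1

Target S = [March 7, March 20].
A [March 14, March 20] → finishes → no.
B [March 3, March 13] → overlaps → no.
C [March 16, March 17] → during → no.
D [March 10, March 22] → overlapped-by → no.
E [March 20, March 28] → met-by → counts.
F [March 2, March 15] → overlaps → no.
H [March 7, March 16] → starts → no.
J [March 23, March 24] → after → no.
K [March 18, March 23] → overlapped-by → no.
P [March 22, March 28] → after → no.
R [March 13, March 15] → during → no.
U [March 5, March 12] → overlaps → no.
V [March 8, March 15] → during → no.
Total: 1.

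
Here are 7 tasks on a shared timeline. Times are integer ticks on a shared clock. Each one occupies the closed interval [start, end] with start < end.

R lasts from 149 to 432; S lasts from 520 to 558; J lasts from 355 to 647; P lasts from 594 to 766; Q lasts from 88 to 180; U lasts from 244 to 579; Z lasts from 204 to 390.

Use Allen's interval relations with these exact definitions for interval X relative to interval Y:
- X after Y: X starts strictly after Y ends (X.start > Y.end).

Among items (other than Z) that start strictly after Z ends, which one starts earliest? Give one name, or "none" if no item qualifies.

S

Target Z = [204, 390].
J [355, 647] → overlapped-by → excluded.
P [594, 766] → after → candidate.
Q [88, 180] → before → excluded.
R [149, 432] → contains → excluded.
S [520, 558] → after → candidate.
U [244, 579] → overlapped-by → excluded.
Among candidates, earliest start is 520 → S.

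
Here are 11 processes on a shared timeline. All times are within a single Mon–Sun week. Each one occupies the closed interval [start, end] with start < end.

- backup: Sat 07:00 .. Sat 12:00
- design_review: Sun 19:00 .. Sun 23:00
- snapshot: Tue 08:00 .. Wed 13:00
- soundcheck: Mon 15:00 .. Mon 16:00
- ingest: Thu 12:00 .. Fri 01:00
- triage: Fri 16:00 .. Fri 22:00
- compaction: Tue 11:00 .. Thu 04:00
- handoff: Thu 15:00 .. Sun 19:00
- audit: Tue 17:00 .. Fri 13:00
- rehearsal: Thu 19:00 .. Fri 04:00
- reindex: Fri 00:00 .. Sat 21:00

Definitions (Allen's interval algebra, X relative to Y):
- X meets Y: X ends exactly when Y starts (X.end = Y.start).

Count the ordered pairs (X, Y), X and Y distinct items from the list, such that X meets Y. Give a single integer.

Checking all 110 ordered pairs for relation 'meets'; matching pairs in alphabetical order:
(handoff, design_review): handoff meets design_review ✓
Count: 1.

1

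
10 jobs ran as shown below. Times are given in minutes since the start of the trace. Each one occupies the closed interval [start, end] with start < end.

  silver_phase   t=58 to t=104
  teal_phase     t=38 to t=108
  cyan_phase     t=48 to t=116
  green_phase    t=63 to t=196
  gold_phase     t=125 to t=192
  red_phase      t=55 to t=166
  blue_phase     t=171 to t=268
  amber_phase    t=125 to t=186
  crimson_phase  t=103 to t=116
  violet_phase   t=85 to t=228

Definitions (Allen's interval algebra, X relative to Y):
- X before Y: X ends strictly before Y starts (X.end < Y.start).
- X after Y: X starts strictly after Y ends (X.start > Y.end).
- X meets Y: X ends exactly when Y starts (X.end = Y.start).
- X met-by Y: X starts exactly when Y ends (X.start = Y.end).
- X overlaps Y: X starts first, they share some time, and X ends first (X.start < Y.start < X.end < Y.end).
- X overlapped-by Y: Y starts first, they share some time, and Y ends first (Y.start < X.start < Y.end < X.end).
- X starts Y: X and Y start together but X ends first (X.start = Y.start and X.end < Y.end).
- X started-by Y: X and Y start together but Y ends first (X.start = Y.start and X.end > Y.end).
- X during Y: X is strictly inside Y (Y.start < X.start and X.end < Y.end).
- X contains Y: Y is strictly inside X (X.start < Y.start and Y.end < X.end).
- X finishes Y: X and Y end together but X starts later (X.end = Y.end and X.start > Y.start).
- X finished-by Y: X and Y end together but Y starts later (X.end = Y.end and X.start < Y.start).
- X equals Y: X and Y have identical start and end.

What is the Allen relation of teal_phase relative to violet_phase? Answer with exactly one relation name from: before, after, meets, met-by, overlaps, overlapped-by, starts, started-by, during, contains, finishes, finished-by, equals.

teal_phase = [t=38, t=108]; violet_phase = [t=85, t=228].
Compare endpoints: teal_phase.start < violet_phase.start, teal_phase.start < violet_phase.end, teal_phase.end > violet_phase.start, teal_phase.end < violet_phase.end.
That pattern is 'overlaps'.

overlaps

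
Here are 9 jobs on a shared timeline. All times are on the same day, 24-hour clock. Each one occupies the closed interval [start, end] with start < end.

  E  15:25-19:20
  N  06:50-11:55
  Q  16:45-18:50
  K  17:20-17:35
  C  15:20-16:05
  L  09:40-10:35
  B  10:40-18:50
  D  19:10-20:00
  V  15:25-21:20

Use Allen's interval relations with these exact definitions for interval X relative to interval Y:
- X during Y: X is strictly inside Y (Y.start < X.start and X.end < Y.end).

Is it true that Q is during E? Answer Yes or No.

Yes

Q = [16:45, 18:50], E = [15:25, 19:20].
Actual relation of Q to E: during.
Asked whether 'during' holds → Yes.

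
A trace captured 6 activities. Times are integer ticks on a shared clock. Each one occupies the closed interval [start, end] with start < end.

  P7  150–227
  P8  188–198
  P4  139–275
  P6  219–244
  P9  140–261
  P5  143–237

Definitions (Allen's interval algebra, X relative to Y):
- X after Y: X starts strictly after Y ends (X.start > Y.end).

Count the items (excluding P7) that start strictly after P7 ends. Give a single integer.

Target P7 = [150, 227].
P4 [139, 275] → contains → no.
P5 [143, 237] → contains → no.
P6 [219, 244] → overlapped-by → no.
P8 [188, 198] → during → no.
P9 [140, 261] → contains → no.
Total: 0.

0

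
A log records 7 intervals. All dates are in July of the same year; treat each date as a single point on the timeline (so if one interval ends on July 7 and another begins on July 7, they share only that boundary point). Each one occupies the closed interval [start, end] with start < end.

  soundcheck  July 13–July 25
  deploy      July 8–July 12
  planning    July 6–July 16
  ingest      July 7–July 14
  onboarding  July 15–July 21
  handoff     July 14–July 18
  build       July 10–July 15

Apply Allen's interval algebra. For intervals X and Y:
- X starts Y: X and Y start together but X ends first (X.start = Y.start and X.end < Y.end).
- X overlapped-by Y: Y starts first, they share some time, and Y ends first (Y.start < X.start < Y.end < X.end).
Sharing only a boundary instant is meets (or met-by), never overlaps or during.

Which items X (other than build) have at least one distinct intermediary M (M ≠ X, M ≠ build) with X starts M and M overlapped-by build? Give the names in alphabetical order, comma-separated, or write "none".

none

Target build = [July 10, July 15].
Intermediaries M with M overlapped-by build: handoff, soundcheck.
Via handoff — items with X starts handoff: none.
Via soundcheck — items with X starts soundcheck: none.
Union: none.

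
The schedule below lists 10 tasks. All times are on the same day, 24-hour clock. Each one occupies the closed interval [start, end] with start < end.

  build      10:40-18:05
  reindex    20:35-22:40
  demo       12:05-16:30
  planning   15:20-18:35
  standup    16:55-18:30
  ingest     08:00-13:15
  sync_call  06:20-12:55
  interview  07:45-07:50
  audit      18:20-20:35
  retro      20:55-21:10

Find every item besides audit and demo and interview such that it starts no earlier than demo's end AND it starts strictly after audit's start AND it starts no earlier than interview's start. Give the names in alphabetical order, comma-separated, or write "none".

reindex, retro

Conditions: its start is no earlier than demo's end (X.start >= 16:30) AND its start is strictly after audit's start (X.start > 18:20) AND its start is no earlier than interview's start (X.start >= 07:45).
build: start 10:40 >= 16:30? ✗; start 10:40 > 18:20? ✗; start 10:40 >= 07:45? ✓ → no.
ingest: start 08:00 >= 16:30? ✗; start 08:00 > 18:20? ✗; start 08:00 >= 07:45? ✓ → no.
planning: start 15:20 >= 16:30? ✗; start 15:20 > 18:20? ✗; start 15:20 >= 07:45? ✓ → no.
reindex: start 20:35 >= 16:30? ✓; start 20:35 > 18:20? ✓; start 20:35 >= 07:45? ✓ → yes.
retro: start 20:55 >= 16:30? ✓; start 20:55 > 18:20? ✓; start 20:55 >= 07:45? ✓ → yes.
standup: start 16:55 >= 16:30? ✓; start 16:55 > 18:20? ✗; start 16:55 >= 07:45? ✓ → no.
sync_call: start 06:20 >= 16:30? ✗; start 06:20 > 18:20? ✗; start 06:20 >= 07:45? ✗ → no.
Result: reindex, retro.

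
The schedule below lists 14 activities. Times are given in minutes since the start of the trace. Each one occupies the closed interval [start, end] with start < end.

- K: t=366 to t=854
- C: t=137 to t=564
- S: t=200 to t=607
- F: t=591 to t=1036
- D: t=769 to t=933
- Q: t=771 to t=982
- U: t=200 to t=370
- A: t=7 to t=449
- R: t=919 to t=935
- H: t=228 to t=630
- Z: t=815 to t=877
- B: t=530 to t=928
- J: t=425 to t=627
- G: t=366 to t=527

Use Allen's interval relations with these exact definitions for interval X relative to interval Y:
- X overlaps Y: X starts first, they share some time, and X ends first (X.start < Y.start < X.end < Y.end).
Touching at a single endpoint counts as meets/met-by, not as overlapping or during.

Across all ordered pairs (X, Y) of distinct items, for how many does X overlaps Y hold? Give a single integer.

36

Checking all 182 ordered pairs for relation 'overlaps'; matching pairs in alphabetical order:
(A, C): A overlaps C ✓
(A, G): A overlaps G ✓
(A, H): A overlaps H ✓
(A, J): A overlaps J ✓
(A, K): A overlaps K ✓
(A, S): A overlaps S ✓
(B, D): B overlaps D ✓
(B, F): B overlaps F ✓
(B, Q): B overlaps Q ✓
(B, R): B overlaps R ✓
(C, B): C overlaps B ✓
(C, H): C overlaps H ✓
(C, J): C overlaps J ✓
(C, K): C overlaps K ✓
(C, S): C overlaps S ✓
(D, Q): D overlaps Q ✓
(D, R): D overlaps R ✓
(G, J): G overlaps J ✓
(H, B): H overlaps B ✓
(H, F): H overlaps F ✓
(H, K): H overlaps K ✓
(J, B): J overlaps B ✓
(J, F): J overlaps F ✓
(K, B): K overlaps B ✓
... plus 12 further pairs not listed.
Count: 36.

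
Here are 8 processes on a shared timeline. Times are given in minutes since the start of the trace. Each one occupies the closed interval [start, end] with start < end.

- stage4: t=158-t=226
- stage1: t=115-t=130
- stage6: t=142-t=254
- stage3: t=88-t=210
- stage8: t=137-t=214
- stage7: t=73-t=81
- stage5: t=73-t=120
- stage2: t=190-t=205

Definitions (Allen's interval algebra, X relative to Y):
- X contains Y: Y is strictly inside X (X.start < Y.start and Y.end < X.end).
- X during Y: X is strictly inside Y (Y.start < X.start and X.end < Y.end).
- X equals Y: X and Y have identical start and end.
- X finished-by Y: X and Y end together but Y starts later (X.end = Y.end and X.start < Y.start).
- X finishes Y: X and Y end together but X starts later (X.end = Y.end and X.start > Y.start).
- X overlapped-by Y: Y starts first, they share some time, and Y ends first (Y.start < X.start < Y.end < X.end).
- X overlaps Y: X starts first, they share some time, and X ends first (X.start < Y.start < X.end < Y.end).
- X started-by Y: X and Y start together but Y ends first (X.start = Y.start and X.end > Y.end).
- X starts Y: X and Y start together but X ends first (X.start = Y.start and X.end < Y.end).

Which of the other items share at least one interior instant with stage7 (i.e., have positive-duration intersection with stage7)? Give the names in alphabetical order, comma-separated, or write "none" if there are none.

stage5

Target stage7 = [t=73, t=81].
stage1 [t=115, t=130] → after → no.
stage2 [t=190, t=205] → after → no.
stage3 [t=88, t=210] → after → no.
stage4 [t=158, t=226] → after → no.
stage5 [t=73, t=120] → started-by → yes.
stage6 [t=142, t=254] → after → no.
stage8 [t=137, t=214] → after → no.
Result: stage5.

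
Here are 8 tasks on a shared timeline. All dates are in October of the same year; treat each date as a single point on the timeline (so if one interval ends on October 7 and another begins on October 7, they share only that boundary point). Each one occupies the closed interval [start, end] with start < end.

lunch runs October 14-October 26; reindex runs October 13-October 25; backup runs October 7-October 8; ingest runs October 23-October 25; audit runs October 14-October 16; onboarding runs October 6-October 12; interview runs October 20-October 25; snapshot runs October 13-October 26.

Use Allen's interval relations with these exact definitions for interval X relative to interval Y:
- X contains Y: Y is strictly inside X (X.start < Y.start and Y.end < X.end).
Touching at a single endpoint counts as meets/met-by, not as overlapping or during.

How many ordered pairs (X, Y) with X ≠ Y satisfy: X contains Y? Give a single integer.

7

Checking all 56 ordered pairs for relation 'contains'; matching pairs in alphabetical order:
(lunch, ingest): lunch contains ingest ✓
(lunch, interview): lunch contains interview ✓
(onboarding, backup): onboarding contains backup ✓
(reindex, audit): reindex contains audit ✓
(snapshot, audit): snapshot contains audit ✓
(snapshot, ingest): snapshot contains ingest ✓
(snapshot, interview): snapshot contains interview ✓
Count: 7.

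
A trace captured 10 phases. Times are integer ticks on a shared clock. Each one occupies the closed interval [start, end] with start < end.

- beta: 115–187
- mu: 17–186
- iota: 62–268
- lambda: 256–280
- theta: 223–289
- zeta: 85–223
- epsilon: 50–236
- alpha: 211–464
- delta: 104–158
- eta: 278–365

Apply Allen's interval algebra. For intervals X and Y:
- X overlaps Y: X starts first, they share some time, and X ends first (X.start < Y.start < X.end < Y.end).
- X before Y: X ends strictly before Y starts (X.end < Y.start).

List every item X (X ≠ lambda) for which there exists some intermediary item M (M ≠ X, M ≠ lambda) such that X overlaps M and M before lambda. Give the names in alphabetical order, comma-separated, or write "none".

delta, mu

Target lambda = [256, 280].
Intermediaries M with M before lambda: beta, delta, epsilon, mu, zeta.
Via beta — items with X overlaps beta: delta, mu.
Via delta — items with X overlaps delta: none.
Via epsilon — items with X overlaps epsilon: mu.
Via mu — items with X overlaps mu: none.
Via zeta — items with X overlaps zeta: mu.
Union: delta, mu.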